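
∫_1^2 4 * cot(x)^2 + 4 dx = -4*cot(2) + 4*cot(1)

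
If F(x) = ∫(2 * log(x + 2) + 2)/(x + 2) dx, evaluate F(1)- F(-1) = -1 + (1 + log(3))^2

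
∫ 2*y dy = y^2 + C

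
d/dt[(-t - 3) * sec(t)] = -t*tan(t)*sec(t) - 3*tan(t)*sec(t) - sec(t)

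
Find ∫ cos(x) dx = sin(x) + C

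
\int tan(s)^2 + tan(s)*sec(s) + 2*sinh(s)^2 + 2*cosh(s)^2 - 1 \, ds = -2*s + tan(s) + sinh(2*s) + sec(s) + C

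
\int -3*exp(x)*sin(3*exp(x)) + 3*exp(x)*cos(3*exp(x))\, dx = sqrt(2)*sin(3*exp(x) + pi/4) + C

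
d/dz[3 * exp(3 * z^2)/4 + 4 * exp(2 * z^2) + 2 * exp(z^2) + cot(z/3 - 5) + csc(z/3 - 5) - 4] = 9*z*exp(3*z^2)/2 + 16*z*exp(2*z^2) + 4*z*exp(z^2) - cot(z/3 - 5)^2/3 - cot(z/3 - 5)*csc(z/3 - 5)/3 - 1/3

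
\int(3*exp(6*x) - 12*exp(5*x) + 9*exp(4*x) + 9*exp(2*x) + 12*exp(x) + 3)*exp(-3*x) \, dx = ((exp(x) - 2)*exp(x) - 1)^3*exp(-3*x) + C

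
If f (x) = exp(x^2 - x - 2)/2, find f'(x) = (2*x - 1)*exp(x^2 - x - 2)/2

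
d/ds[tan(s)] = cos(s)^(-2)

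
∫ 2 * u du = u^2 + C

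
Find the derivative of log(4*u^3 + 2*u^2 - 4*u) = (6*u^2 + 2*u - 2)/(2*u^3 + u^2 - 2*u)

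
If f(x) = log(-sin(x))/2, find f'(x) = 1/(2*tan(x))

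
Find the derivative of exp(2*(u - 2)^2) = 4*u*exp(2*u^2 - 8*u + 8) - 8*exp(2*u^2 - 8*u + 8)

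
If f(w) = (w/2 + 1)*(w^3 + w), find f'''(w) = 12*w + 6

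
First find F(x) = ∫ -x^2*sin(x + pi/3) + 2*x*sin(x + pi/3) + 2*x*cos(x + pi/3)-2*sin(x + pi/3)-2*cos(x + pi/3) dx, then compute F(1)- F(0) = -1 + cos(1 + pi/3)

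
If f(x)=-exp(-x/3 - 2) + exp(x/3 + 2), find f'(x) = (exp(2*x/3 + 4) + 1)*exp(-x/3 - 2)/3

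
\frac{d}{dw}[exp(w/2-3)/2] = exp(w/2 - 3)/4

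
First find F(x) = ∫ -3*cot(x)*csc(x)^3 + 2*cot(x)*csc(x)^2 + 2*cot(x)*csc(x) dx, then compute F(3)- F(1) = -csc(3)^2 - 2*csc(3) - csc(1)^3 + csc(1)^2 + 2*csc(1) + csc(3)^3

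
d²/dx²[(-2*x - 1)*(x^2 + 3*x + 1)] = -12*x - 14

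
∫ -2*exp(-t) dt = 2*exp(-t) + C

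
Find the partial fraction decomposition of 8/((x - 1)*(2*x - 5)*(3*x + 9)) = 32/(99*(2*x - 5)) + 2/(33*(x + 3)) - 2/(9*(x - 1))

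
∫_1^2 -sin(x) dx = -cos(1) + cos(2)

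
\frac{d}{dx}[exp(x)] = exp(x)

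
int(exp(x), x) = exp(x) + C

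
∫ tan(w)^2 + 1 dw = tan(w) + C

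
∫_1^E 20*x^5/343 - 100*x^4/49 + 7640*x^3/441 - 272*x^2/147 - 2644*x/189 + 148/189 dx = -4*exp(2)/3 + 4*E/27 + 9178/9261 + 4*exp(3)/63 + 10*(-3*exp(2) + E/3 + 2 + exp(3)/7)^2/21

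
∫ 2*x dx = x^2 + C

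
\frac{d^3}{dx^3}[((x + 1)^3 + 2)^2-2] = 120*x^3 + 360*x^2 + 360*x + 144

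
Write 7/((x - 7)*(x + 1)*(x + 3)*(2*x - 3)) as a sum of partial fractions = -56/(495*(2*x - 3)) - 7/(180*(x + 3)) + 7/(80*(x + 1)) + 7/(880*(x - 7))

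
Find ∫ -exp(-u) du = exp(-u) + C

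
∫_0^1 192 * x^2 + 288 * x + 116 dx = 324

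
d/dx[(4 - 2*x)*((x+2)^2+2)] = -6*x^2 - 8*x + 4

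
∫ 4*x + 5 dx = 2*x^2 + 5*x + C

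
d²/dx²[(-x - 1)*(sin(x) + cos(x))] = x*sin(x) + x*cos(x) + 3*sin(x) - cos(x)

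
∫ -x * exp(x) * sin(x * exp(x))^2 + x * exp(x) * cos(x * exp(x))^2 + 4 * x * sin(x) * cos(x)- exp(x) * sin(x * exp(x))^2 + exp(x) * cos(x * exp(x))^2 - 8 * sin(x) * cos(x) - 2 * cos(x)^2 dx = (4 - 2*x)*cos(x)^2 + sin(2*x*exp(x))/2 + C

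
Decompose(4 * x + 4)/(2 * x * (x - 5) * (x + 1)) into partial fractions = 2/(5*(x - 5)) - 2/(5*x)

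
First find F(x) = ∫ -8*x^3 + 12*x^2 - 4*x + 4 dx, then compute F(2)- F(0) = 0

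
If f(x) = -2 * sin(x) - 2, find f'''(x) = 2*cos(x)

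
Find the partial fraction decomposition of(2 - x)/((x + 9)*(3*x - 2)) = 4/(29*(3*x - 2)) - 11/(29*(x + 9))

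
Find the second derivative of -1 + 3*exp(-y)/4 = 3*exp(-y)/4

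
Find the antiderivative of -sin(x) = cos(x) + C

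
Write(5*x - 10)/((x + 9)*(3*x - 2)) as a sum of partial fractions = -20/(29*(3*x - 2)) + 55/(29*(x + 9))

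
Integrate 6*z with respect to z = 3*z^2 + C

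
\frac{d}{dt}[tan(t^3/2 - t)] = 3*t^2*tan(t^3/2 - t)^2/2 + 3*t^2/2 - tan(t^3/2 - t)^2 - 1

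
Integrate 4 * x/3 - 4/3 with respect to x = 2*x^2/3 - 4*x/3 + C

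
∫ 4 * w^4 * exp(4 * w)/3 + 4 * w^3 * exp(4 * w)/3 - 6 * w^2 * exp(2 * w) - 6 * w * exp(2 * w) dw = w^2*(w^2*exp(2*w) - 9)*exp(2*w)/3 + C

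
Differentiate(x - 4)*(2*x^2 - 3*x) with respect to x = 6*x^2 - 22*x + 12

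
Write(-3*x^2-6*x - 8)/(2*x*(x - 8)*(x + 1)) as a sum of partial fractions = -5/(18*(x + 1)) - 31/(18*(x - 8)) + 1/(2*x)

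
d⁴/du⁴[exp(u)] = exp(u)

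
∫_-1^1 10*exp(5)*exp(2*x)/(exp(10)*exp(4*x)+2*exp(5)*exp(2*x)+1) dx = -5*exp(3)/(1 + exp(3)) + 5*exp(7)/(1 + exp(7))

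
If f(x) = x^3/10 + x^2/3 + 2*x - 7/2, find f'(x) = 3*x^2/10 + 2*x/3 + 2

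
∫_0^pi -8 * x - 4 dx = -4*pi^2 - 4*pi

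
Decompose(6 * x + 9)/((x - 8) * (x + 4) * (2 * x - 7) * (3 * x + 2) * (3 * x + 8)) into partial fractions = 63/(9472*(3*x + 8)) + 9/(2600*(3*x + 2)) - 32/(8325*(2*x - 7)) - 1/(480*(x + 4)) + 19/(29952*(x - 8))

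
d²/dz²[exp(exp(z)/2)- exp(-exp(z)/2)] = (-exp(2*z) + 2*exp(z) + 2*exp(z + exp(z)) + exp(2*z + exp(z)))*exp(-exp(z)/2)/4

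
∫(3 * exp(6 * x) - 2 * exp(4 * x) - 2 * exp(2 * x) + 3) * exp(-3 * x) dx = 8*sinh(x)^3 + 2*sinh(x) + C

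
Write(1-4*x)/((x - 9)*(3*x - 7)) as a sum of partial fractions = 5/(4*(3*x - 7)) - 7/(4*(x - 9))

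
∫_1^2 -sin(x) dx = -cos(1) + cos(2)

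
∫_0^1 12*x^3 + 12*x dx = 9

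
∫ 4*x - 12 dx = 2*x^2 - 12*x + C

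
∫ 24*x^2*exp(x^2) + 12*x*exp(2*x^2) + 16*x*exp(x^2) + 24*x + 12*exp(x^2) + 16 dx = -8*x + 3*(2*x + exp(x^2) + 2)^2 - 4*exp(x^2) + C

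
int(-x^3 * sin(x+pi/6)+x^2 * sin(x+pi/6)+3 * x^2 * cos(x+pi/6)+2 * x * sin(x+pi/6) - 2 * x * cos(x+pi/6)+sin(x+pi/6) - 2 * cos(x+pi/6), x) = (x^3 - x^2 - 2*x - 1)*cos(x + pi/6) + C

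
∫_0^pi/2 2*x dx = pi^2/4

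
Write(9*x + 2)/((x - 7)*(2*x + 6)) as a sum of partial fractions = 5/(4*(x + 3)) + 13/(4*(x - 7))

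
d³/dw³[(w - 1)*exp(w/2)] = w*exp(w/2)/8 + 5*exp(w/2)/8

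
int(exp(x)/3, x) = exp(x)/3 + C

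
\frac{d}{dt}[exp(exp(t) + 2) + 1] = exp(t + exp(t) + 2)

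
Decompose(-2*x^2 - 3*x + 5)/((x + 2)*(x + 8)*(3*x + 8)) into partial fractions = 11/(32*(3*x + 8)) - 33/(32*(x + 8)) + 1/(4*(x + 2))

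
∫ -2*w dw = -w^2 + C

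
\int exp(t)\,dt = exp(t) + C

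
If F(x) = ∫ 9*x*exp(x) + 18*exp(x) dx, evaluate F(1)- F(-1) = 18*E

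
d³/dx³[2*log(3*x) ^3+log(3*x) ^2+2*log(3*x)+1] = (12*log(x)^2 - 32*log(x) + 24*log(3)*log(x) - 32*log(3) + 10 + 12*log(3)^2)/x^3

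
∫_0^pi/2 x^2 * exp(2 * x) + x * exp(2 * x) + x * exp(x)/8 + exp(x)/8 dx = pi*exp(pi/2)/16 + pi^2*exp(pi)/8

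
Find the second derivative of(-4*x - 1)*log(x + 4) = (-4*x - 31)/(x^2 + 8*x + 16)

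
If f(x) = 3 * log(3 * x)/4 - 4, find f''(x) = -3/(4*x^2)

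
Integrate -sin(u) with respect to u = cos(u) + C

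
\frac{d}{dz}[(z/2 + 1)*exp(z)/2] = z*exp(z)/4 + 3*exp(z)/4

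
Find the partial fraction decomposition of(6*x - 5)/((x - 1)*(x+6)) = 41/(7*(x + 6)) + 1/(7*(x - 1))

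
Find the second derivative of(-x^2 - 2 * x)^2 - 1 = 12*x^2 + 24*x + 8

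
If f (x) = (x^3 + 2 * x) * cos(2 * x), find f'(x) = -2*x^3*sin(2*x) + 3*x^2*cos(2*x) - 4*x*sin(2*x) + 2*cos(2*x)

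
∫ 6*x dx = 3*x^2 + C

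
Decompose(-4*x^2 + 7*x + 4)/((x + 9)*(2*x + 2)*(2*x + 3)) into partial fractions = 31/(15*(2*x + 3)) - 383/(240*(x + 9)) - 7/(16*(x + 1))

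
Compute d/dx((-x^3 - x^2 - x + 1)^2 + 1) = 6*x^5 + 10*x^4 + 12*x^3 - 2*x - 2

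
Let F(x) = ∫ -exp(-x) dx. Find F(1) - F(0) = -1 + exp(-1)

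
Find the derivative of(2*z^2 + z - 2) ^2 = 16*z^3 + 12*z^2 - 14*z - 4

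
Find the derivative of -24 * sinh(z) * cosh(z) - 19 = -24*cosh(2*z)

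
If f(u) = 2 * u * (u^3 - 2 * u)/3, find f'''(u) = 16*u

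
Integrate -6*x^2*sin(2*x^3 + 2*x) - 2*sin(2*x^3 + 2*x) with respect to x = cos(2*x*(x^2 + 1)) + C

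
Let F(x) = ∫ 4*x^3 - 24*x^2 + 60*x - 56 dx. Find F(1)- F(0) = -33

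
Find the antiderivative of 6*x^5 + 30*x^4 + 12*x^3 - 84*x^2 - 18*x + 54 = x^6 + 6*x^5 + 3*x^4 - 28*x^3 - 9*x^2 + 54*x + C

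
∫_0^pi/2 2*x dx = pi^2/4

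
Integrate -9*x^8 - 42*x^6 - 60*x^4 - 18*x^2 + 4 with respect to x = -x^9 - 6*x^7 - 12*x^5 - 6*x^3 + 4*x + C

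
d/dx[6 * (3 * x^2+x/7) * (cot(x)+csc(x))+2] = -18*x^2*cos(x)/sin(x)^2 - 18*x^2/sin(x)^2 + 36*x/tan(x) + 36*x/sin(x) - 6*x*cos(x)/(7*sin(x)^2) - 6*x/(7*sin(x)^2) + 6/(7*tan(x)) + 6/(7*sin(x))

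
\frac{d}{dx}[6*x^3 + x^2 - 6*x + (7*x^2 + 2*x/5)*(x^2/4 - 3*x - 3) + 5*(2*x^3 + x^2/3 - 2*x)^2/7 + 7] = 120*x^5/7 + 100*x^4/21 - 979*x^3/63 - 3329*x^2/70 - 1284*x/35 - 36/5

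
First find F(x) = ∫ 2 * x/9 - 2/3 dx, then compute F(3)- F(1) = -4/9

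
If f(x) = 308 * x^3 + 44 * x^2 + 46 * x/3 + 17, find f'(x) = 924*x^2 + 88*x + 46/3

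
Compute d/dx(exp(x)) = exp(x)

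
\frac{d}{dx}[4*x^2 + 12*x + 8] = 8*x + 12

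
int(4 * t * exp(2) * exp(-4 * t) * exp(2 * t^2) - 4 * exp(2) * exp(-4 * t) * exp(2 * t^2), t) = exp(2*(t - 1)^2) + C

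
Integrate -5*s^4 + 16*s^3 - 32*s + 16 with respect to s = -s^5 + 4*s^4 - 16*s^2 + 16*s + C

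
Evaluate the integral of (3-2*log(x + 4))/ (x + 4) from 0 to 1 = -3*log(4) - log(5)^2 + log(4)^2 + 3*log(5)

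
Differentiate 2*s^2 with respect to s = 4*s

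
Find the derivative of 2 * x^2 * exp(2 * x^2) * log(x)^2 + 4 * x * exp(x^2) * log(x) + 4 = 8*x^3*exp(2*x^2)*log(x)^2 + 8*x^2*exp(x^2)*log(x) + 4*x*exp(2*x^2)*log(x)^2 + 4*x*exp(2*x^2)*log(x) + 4*exp(x^2)*log(x) + 4*exp(x^2)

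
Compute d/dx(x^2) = 2*x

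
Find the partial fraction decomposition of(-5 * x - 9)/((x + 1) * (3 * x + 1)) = -11/(3*x + 1) + 2/(x + 1)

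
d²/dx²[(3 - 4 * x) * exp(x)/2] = -2*x*exp(x) - 5*exp(x)/2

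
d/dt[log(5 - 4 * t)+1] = 4/(4*t - 5)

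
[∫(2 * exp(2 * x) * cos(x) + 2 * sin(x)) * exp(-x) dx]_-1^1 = 2*(E - exp(-1))*cos(1)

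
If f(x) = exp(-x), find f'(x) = -exp(-x)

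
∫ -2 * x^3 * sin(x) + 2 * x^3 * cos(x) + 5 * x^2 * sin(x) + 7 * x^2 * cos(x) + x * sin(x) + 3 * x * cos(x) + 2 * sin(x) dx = sqrt(2)*(2*x^3 + x^2 + x - 1)*sin(x + pi/4) + C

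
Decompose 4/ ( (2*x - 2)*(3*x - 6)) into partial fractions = -2/(3*(x - 1)) + 2/(3*(x - 2))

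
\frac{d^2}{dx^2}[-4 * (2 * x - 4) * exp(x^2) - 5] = -32*x^3*exp(x^2) + 64*x^2*exp(x^2) - 48*x*exp(x^2) + 32*exp(x^2)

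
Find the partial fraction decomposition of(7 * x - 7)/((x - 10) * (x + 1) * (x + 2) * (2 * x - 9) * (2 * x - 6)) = -196/(4719*(2*x - 9)) - 7/(520*(x + 2)) + 7/(484*(x + 1)) + 1/(60*(x - 3)) + 3/(968*(x - 10))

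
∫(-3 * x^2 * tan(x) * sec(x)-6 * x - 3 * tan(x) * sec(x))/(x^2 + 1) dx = -3*log(x^2 + 1) - 3/cos(x) + C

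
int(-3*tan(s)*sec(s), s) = -3*sec(s) + C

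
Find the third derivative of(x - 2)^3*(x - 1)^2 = 60*x^2 - 192*x + 150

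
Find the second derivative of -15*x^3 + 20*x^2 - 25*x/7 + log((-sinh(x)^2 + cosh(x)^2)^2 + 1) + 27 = 40 - 90*x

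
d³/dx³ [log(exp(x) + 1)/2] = (-exp(2*x) + exp(x))/(2*exp(3*x) + 6*exp(2*x) + 6*exp(x) + 2)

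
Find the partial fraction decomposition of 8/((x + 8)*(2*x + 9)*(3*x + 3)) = -32/(147*(2*x + 9)) + 8/(147*(x + 8)) + 8/(147*(x + 1))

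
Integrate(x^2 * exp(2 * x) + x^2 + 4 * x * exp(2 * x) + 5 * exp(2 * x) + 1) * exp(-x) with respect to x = 2*((x + 1)^2 + 2)*sinh(x) + C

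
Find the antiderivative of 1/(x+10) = log(x/2 + 5) + C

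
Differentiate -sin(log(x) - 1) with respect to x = -cos(log(x) - 1)/x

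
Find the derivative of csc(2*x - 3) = -2*cot(2*x - 3)*csc(2*x - 3)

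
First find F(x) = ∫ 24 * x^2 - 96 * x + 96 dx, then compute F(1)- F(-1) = 208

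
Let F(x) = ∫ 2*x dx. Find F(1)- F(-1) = 0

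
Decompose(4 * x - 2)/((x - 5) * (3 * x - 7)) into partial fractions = -11/(4*(3*x - 7)) + 9/(4*(x - 5))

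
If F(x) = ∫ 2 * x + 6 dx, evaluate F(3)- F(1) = 20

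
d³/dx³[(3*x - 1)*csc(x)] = (3*x*cos(x)/sin(x) - 18*x*cos(x)/sin(x)^3 - 9 - cos(x)/sin(x) + 18/sin(x)^2 + 6*cos(x)/sin(x)^3)/sin(x)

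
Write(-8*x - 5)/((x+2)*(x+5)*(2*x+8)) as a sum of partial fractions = 35/(6*(x + 5)) - 27/(4*(x + 4)) + 11/(12*(x + 2))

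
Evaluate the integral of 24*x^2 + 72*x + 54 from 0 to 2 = 316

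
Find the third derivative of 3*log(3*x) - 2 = 6/x^3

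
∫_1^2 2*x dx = 3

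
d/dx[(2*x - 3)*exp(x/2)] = x*exp(x/2) + exp(x/2)/2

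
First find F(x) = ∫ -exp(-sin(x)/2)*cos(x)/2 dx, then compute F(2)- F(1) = -exp(-sin(1)/2) + exp(-sin(2)/2)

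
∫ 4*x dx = 2*x^2 + C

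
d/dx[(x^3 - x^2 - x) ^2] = 6*x^5 - 10*x^4 - 4*x^3 + 6*x^2 + 2*x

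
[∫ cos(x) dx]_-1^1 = 2*sin(1)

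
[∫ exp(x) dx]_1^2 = -E + exp(2)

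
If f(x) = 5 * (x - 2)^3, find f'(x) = 15*x^2 - 60*x + 60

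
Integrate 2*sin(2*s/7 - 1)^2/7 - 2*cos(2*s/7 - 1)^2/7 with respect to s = -sin(4*s/7 - 2)/2 + C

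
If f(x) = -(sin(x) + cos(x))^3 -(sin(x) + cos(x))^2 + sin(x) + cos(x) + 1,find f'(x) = (-6*sqrt(2)*sin(x + pi/4)^2 - 4*sin(x + pi/4) + sqrt(2))*cos(x + pi/4)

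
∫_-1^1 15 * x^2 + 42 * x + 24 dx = 58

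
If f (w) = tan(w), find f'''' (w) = 24*tan(w)^5 + 40*tan(w)^3 + 16*tan(w)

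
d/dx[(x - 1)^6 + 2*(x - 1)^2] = 6*x^5 - 30*x^4 + 60*x^3 - 60*x^2 + 34*x - 10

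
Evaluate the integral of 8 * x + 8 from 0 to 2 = 32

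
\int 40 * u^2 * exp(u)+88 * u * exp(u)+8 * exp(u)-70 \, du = 2*(5*u + 1)*(4*u*exp(u) - 7) + C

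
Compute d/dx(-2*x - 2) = -2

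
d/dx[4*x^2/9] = 8*x/9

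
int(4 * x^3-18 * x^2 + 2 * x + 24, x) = x^4 - 6*x^3 + x^2 + 24*x + C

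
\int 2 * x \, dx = x^2 + C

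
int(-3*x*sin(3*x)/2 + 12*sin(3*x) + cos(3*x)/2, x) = (x/2 - 4)*cos(3*x) + C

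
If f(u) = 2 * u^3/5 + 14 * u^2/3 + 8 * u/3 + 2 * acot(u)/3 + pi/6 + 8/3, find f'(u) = (18*u^4 + 140*u^3 + 58*u^2 + 140*u + 30)/(15*u^2 + 15)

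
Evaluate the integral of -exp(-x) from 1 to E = -exp(-1) + exp(-E)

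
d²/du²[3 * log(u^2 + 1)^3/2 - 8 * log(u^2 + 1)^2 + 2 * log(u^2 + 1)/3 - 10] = (-27*u^2*log(u^2 + 1)^2 + 204*u^2*log(u^2 + 1) - 196*u^2 + 27*log(u^2 + 1)^2 - 96*log(u^2 + 1) + 4)/(3*u^4 + 6*u^2 + 3)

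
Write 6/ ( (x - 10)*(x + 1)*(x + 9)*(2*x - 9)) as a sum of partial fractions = -16/(1089*(2*x - 9)) - 1/(684*(x + 9)) + 3/(484*(x + 1)) + 6/(2299*(x - 10))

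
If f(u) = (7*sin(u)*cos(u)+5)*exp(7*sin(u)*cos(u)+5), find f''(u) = 7*(147*(1 - cos(2*u))^2*sin(2*u)/8 + 56*(1 - cos(2*u))^2 + 49*(cos(2*u) + 1)^2*sin(2*u)/8 - 73*sin(2*u)/2 + 49*sin(4*u)/4 + 112*cos(2*u) - 63)*exp(5)*exp(7*sin(2*u)/2)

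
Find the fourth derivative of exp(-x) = exp(-x)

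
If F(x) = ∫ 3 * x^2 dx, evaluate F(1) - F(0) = 1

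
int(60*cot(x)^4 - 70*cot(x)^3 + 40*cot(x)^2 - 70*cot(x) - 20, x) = 5*(-4*cot(x)^2 + 7*cot(x) + 4)*cot(x) + C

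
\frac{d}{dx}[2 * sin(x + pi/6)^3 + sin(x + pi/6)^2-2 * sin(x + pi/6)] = 6*sin(x + pi/6)^2*cos(x + pi/6) + sin(2*x + pi/3) - 2*cos(x + pi/6)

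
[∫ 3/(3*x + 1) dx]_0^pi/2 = log(1 + 3*pi/2)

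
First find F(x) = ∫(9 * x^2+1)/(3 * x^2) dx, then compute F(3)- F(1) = 56/9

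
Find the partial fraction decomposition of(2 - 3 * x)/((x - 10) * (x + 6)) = -5/(4*(x + 6)) - 7/(4*(x - 10))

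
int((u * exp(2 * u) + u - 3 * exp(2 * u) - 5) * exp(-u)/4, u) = (u - 4)*sinh(u)/2 + C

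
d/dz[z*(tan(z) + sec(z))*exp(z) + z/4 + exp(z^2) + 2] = sqrt(2)*z*exp(z)*sin(z + pi/4)/cos(z)^2 + z*exp(z)*tan(z) + z*exp(z)/cos(z)^2 + 2*z*exp(z^2) + exp(z)*tan(z) + exp(z)/cos(z) + 1/4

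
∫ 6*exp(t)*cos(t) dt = 3*sqrt(2)*exp(t)*sin(t + pi/4) + C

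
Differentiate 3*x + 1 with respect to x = 3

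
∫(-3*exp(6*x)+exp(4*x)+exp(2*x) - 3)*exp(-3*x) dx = 2*sinh(x) - 2*sinh(3*x) + C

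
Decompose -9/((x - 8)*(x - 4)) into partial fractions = 9/(4*(x - 4)) - 9/(4*(x - 8))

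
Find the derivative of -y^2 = -2*y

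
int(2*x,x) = x^2 + C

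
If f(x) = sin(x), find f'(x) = cos(x)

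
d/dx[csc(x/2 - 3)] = -cot(x/2 - 3)*csc(x/2 - 3)/2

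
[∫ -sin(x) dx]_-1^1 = 0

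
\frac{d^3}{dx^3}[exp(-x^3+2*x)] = -27*x^6*exp(-x^3 + 2*x) + 54*x^4*exp(-x^3 + 2*x) + 54*x^3*exp(-x^3 + 2*x) - 36*x^2*exp(-x^3 + 2*x) - 36*x*exp(-x^3 + 2*x) + 2*exp(-x^3 + 2*x)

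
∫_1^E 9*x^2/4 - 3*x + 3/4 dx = 3*E*(-1 + E)^2/4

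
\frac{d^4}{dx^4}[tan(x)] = 24*tan(x)^5 + 40*tan(x)^3 + 16*tan(x)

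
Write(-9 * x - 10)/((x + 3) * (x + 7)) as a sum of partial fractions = -53/(4*(x + 7)) + 17/(4*(x + 3))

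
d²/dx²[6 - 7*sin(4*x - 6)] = 112*sin(4*x - 6)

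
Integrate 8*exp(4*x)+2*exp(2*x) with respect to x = 2*exp(4*x) + exp(2*x) + C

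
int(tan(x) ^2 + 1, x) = tan(x) + C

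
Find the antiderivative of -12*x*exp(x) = 12*(1 - x)*exp(x) + C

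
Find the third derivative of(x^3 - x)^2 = 120*x^3 - 48*x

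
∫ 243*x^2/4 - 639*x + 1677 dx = 81*x^3/4 - 639*x^2/2 + 1677*x + C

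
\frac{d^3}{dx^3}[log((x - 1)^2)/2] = 2/(x^3 - 3*x^2 + 3*x - 1)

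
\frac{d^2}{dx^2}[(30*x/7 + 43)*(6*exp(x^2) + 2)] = 720*x^3*exp(x^2)/7 + 1032*x^2*exp(x^2) + 1080*x*exp(x^2)/7 + 516*exp(x^2)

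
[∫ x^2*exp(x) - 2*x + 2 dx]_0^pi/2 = (-1 + exp(pi/2))*((-1 + pi/2)^2 + 1)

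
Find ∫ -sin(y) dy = cos(y) + C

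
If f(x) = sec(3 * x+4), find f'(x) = 3*tan(3*x + 4)*sec(3*x + 4)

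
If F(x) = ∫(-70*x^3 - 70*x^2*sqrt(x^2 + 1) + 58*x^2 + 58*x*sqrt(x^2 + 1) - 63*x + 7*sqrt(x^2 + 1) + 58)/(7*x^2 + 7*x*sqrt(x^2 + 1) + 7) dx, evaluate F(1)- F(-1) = -log(-1 + sqrt(2)) + log(1 + sqrt(2)) + 116/7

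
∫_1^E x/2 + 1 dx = -9/4 + (1 + E/2)^2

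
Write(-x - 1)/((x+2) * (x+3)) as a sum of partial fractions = -2/(x + 3) + 1/(x + 2)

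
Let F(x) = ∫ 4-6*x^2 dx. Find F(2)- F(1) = -10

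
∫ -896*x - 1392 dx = -448*x^2 - 1392*x + C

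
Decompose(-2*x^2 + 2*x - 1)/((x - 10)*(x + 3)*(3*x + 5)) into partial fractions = 89/(140*(3*x + 5)) - 25/(52*(x + 3)) - 181/(455*(x - 10))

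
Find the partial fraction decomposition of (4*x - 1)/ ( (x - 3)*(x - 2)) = -7/(x - 2) + 11/(x - 3)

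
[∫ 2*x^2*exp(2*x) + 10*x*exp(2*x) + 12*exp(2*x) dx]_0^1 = -4 + 9*exp(2)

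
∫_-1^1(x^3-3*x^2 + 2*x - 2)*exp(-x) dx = -3*E - 3*exp(-1)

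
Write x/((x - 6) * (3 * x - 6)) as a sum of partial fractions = -1/(6*(x - 2)) + 1/(2*(x - 6))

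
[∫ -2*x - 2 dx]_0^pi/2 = 1 - (1 + pi/2)^2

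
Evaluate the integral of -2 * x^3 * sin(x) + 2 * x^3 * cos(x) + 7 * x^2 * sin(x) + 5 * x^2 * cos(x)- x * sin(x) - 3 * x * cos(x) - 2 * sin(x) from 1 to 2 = 11*cos(2) - sin(1) - cos(1) + 11*sin(2)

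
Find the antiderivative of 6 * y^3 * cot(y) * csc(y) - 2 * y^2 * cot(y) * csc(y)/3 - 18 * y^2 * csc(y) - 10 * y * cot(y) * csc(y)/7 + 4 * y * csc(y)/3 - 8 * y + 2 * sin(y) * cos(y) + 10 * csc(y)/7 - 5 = -4*y^2 + 2*y*(-63*y^2 + 7*y + 15)*csc(y)/21 - 5*y + sin(y)^2 + C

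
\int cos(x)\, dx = sin(x) + C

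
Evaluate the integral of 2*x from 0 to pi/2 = pi^2/4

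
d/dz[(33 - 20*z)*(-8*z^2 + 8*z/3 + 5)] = 480*z^2 - 1904*z/3 - 12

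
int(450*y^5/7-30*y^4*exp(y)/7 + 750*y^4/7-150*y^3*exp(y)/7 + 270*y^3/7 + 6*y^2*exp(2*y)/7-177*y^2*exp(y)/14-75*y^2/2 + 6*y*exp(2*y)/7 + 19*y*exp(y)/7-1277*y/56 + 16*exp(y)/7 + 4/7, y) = 10*y^3 + 10*y^2 - 2*y*exp(y) - y/2 + 3*(-20*y^3 - 20*y^2 + 4*y*exp(y) + y + 20)^2/112 + C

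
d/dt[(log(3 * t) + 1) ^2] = (2*log(t) + 2 + 2*log(3))/t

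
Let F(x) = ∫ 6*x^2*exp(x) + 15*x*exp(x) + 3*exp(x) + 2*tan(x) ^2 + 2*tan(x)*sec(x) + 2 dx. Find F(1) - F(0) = -2 + 2*tan(1) + 2*sec(1) + 9*E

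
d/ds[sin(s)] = cos(s)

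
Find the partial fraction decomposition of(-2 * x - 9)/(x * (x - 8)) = -25/(8*(x - 8)) + 9/(8*x)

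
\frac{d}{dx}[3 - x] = -1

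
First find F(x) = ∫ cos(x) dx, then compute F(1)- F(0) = sin(1)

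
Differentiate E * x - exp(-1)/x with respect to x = (x^2*exp(2) + 1)*exp(-1)/x^2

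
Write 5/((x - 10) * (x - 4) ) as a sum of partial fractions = -5/(6*(x - 4)) + 5/(6*(x - 10))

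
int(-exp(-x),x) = exp(-x) + C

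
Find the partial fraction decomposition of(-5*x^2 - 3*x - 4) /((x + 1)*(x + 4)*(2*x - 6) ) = -12/(7*(x + 4)) + 1/(4*(x + 1)) - 29/(28*(x - 3))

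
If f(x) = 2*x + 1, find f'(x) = 2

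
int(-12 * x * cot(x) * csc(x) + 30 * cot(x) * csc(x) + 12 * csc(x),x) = (12*x - 30)*csc(x) + C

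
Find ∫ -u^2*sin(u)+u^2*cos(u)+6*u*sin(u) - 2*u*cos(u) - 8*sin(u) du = sqrt(2)*(u - 2)^2*sin(u + pi/4) + C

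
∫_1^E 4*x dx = -2 + 2*exp(2)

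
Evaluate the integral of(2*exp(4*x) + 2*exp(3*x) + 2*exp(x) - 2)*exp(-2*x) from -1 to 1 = -(-E + exp(-1) + 1)^2 + (-exp(-1) + 1 + E)^2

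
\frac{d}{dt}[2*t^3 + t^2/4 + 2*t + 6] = 6*t^2 + t/2 + 2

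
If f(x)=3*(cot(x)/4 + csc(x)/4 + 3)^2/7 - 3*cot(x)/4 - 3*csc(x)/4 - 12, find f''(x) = 3*(2 - cos(x)/sin(x) - 4/sin(x) - 4*cos(x)/sin(x)^2 - 4/sin(x)^2 + 6*cos(x)/sin(x)^3 + 6/sin(x)^3)/(56*sin(x))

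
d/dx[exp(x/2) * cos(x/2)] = sqrt(2)*exp(x/2)*cos(x/2 + pi/4)/2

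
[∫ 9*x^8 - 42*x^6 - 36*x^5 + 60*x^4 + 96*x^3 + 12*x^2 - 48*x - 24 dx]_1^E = 27 + (-2*E - 2 + exp(3))^3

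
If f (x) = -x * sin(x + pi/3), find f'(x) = -x*cos(x + pi/3) - sin(x + pi/3)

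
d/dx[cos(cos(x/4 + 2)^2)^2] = cos(x/2 - cos(x/2 + 4) + 3)/8 - cos(x/2 + cos(x/2 + 4) + 5)/8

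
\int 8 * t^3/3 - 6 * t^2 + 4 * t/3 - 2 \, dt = 2*t^4/3 - 2*t^3 + 2*t^2/3 - 2*t + C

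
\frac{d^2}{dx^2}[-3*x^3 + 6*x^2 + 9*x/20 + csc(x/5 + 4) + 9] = -18*x + 2*cot(x/5 + 4)^2*csc(x/5 + 4)/25 + csc(x/5 + 4)/25 + 12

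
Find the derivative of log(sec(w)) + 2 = tan(w)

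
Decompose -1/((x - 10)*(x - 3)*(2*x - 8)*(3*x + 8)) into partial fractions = 27/(25840*(3*x + 8)) - 1/(238*(x - 3)) + 1/(240*(x - 4)) - 1/(3192*(x - 10))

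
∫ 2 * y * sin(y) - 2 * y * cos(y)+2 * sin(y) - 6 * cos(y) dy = -2*sqrt(2)*(y + 2)*sin(y + pi/4) + C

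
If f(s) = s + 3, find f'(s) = 1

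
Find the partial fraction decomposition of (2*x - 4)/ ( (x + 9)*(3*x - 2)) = -8/(29*(3*x - 2)) + 22/(29*(x + 9))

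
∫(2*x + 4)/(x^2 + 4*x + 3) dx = log(2*(x + 2)^2 - 2) + C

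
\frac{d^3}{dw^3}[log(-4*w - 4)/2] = 1/(w^3 + 3*w^2 + 3*w + 1)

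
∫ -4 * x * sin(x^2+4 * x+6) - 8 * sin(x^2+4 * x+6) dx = 2*cos((x + 2)^2 + 2) + C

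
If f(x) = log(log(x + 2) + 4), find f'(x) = 1/(x*log(x + 2) + 4*x + 2*log(x + 2) + 8)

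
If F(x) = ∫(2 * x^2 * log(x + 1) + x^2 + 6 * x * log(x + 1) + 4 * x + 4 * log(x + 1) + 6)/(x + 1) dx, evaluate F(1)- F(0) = 11*log(2)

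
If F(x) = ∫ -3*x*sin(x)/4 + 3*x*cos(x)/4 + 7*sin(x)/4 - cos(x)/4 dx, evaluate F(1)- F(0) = -sin(1)/4 - cos(1)/4 + 1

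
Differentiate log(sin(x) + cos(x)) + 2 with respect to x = 1/tan(x + pi/4)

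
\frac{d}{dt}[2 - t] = -1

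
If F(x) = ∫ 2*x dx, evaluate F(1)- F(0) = 1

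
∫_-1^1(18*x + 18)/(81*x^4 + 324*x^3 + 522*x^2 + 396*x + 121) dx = 9/19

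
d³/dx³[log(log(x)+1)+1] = (2*log(x)^2 + 7*log(x) + 7)/(x^3*log(x)^3 + 3*x^3*log(x)^2 + 3*x^3*log(x) + x^3)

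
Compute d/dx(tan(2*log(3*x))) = (2*tan(2*log(x) + 2*log(3))^2 + 2)/x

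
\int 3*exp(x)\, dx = 3*exp(x) + C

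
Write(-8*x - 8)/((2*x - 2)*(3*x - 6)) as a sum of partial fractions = 8/(3*(x - 1)) - 4/(x - 2)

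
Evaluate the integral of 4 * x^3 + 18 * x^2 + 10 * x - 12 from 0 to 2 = 60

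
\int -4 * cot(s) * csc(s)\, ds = 4*csc(s) + C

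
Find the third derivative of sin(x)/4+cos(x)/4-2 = sin(x)/4 - cos(x)/4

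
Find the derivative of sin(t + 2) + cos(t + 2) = -sin(t + 2) + cos(t + 2)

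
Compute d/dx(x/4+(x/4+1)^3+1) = 3*x^2/64 + 3*x/8 + 1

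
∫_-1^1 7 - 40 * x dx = 14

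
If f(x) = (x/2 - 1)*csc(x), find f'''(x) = (x*cos(x)/(2*sin(x)) - 3*x*cos(x)/sin(x)^3 - 3/2 - cos(x)/sin(x) + 3/sin(x)^2 + 6*cos(x)/sin(x)^3)/sin(x)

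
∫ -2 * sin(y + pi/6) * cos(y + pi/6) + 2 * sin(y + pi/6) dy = (cos(y + pi/6) - 1)^2 + C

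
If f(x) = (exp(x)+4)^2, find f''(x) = 4*exp(2*x) + 8*exp(x)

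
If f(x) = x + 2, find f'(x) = 1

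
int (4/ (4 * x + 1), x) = log(-4*x - 1) + C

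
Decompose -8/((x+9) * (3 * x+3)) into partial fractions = 1/(3*(x + 9)) - 1/(3*(x + 1))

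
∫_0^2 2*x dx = 4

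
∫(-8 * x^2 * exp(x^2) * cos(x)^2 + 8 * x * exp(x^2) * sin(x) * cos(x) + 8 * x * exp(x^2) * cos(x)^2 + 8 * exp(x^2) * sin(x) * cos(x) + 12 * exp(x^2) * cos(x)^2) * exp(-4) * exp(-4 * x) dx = 4*(-x - 1)*exp(x^2 - 4*x - 4)*cos(x)^2 + C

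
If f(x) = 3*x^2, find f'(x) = 6*x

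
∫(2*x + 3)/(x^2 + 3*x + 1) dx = log(x^2 + 3*x + 1) + C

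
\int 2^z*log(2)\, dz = 2^z + C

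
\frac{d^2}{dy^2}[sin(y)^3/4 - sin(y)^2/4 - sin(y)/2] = -9*sin(y)^3/4 + sin(y)^2 + 2*sin(y) - 1/2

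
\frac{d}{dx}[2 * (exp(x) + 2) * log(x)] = (2*x*exp(x)*log(x) + 2*exp(x) + 4)/x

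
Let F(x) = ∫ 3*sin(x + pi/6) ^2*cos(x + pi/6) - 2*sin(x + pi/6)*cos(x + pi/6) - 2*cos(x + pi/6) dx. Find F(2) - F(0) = -2*sin(pi/6 + 2) - sin(pi/6 + 2)^2 + sin(pi/6 + 2)^3 + 9/8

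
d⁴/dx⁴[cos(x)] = cos(x)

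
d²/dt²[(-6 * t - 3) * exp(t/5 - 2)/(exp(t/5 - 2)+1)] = (-6*t*exp(t/5 - 2) + 6*t*exp(2*t/5 - 4) - 63*exp(t/5 - 2) - 57*exp(2*t/5 - 4))/(25*exp(-6)*exp(3*t/5) + 75*exp(-4)*exp(2*t/5) + 75*exp(-2)*exp(t/5) + 25)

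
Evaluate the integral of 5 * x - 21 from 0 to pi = (-4 + pi/2)*(-2 + 5*pi) - 8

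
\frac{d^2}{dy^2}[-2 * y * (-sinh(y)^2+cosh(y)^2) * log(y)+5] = -2/y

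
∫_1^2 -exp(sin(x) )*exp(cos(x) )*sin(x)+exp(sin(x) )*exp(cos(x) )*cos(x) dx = -exp(cos(1) + sin(1)) + exp(cos(2) + sin(2))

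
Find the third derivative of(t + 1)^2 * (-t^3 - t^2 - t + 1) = -60*t^2 - 72*t - 24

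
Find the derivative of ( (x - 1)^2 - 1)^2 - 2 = 4*x^3 - 12*x^2 + 8*x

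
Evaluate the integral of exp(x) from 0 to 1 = -1 + E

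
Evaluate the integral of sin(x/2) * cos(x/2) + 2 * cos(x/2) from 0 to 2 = -4 + (sin(1) + 2)^2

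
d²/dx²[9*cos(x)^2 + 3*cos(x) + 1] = -3*cos(x) - 18*cos(2*x)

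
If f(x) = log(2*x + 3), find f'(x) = 2/(2*x + 3)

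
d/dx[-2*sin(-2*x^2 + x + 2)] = 2*(4*x - 1)*cos(-2*x^2 + x + 2)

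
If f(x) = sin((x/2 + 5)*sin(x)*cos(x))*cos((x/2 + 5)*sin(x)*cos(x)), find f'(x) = (-2*x*sin(x)^2 + x - 20*sin(x)^2 + sin(x)*cos(x) + 10)*sin(x*sin(x)*cos(x)/2 + 5*sin(x)*cos(x) + pi/4)*cos(x*sin(x)*cos(x)/2 + 5*sin(x)*cos(x) + pi/4)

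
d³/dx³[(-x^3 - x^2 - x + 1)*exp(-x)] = (x^3 - 8*x^2 + 13*x - 4)*exp(-x)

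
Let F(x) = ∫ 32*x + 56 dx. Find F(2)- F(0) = 176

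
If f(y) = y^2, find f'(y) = 2*y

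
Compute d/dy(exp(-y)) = -exp(-y)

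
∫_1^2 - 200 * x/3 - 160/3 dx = -460/3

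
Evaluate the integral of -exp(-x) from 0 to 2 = -1 + exp(-2)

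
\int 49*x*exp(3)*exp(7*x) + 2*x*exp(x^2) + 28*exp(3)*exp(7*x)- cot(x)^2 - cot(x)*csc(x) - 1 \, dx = (7*x + 3)*exp(7*x + 3) + exp(x^2) + cot(x) + csc(x) + C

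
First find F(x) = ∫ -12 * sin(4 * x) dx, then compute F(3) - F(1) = -3*cos(4) + 3*cos(12)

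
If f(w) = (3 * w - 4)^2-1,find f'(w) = 18*w - 24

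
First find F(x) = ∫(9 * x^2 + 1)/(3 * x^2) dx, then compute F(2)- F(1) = 19/6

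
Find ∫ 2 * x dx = x^2 + C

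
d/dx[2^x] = 2^x*log(2)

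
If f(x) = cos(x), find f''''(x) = cos(x)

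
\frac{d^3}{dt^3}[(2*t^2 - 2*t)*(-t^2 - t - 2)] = -48*t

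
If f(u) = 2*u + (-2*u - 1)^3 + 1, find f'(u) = -24*u^2 - 24*u - 4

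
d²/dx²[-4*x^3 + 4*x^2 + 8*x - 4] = 8 - 24*x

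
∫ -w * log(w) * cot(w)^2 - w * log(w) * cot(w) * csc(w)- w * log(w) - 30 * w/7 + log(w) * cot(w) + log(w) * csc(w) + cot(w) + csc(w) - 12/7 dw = w*(-15*w + 7*(cot(w) + csc(w))*log(w) - 12)/7 + C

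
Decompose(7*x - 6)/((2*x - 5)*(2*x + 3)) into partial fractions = 33/(16*(2*x + 3)) + 23/(16*(2*x - 5))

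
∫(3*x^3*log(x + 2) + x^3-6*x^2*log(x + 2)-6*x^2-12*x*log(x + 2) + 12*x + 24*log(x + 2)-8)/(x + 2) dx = (x - 2)^3*log(x + 2) + C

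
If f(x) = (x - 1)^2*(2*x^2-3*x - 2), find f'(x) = 8*x^3 - 21*x^2 + 12*x + 1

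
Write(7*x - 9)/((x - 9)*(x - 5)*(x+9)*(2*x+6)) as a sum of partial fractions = 1/(42*(x + 9)) - 5/(192*(x + 3)) - 13/(448*(x - 5)) + 1/(32*(x - 9))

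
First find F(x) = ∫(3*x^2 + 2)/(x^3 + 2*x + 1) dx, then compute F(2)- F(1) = -log(4) + log(13)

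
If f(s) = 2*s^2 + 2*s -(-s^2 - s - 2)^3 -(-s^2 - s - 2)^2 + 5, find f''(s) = 30*s^4 + 60*s^3 + 96*s^2 + 66*s + 30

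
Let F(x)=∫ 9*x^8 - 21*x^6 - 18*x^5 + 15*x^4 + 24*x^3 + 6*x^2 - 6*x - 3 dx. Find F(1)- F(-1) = 0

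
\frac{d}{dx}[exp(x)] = exp(x)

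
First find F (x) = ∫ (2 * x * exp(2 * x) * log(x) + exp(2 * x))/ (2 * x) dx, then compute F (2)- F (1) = exp(4)*log(2)/2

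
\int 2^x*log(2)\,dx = 2^x + C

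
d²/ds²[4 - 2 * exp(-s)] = -2*exp(-s)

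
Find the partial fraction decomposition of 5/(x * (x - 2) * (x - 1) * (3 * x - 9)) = 5/(6*(x - 1)) - 5/(6*(x - 2)) + 5/(18*(x - 3)) - 5/(18*x)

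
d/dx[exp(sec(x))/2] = exp(sec(x))*tan(x)*sec(x)/2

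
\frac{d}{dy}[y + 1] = 1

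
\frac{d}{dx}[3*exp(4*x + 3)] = 12*exp(4*x + 3)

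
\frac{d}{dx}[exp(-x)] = -exp(-x)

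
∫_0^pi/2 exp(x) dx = -1 + exp(pi/2)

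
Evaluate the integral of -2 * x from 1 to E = 1 - exp(2)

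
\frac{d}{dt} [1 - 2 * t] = -2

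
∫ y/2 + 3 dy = y^2/4 + 3*y + C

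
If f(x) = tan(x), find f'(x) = cos(x)^(-2)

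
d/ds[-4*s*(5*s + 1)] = -40*s - 4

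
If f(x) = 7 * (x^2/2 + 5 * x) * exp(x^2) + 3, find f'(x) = 7*x^3*exp(x^2) + 70*x^2*exp(x^2) + 7*x*exp(x^2) + 35*exp(x^2)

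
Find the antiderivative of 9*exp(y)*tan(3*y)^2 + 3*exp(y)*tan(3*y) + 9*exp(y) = 3*exp(y)*tan(3*y) + C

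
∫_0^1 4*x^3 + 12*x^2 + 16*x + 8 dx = 21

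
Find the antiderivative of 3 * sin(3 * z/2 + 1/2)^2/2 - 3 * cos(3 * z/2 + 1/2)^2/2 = -sin(3*z + 1)/2 + C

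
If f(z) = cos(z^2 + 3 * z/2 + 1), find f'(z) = -(2*z + 3/2)*sin(z^2 + 3*z/2 + 1)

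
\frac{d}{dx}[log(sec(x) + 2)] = tan(x)*sec(x)/(sec(x) + 2)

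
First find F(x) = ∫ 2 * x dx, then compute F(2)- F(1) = 3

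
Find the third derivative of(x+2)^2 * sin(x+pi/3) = -x^2*cos(x + pi/3) - 6*x*sin(x + pi/3) - 4*x*cos(x + pi/3) - 12*sin(x + pi/3) + 2*cos(x + pi/3)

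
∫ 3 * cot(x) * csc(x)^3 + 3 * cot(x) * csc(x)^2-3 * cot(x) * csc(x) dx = (-2*csc(x)^2 - 3*csc(x) + 6)*csc(x)/2 + C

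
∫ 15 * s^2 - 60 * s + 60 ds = 5*s^3 - 30*s^2 + 60*s + C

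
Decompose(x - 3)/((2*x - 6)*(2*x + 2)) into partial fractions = 1/(4*(x + 1))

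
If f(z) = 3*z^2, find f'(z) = 6*z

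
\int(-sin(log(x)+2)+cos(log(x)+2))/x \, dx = sqrt(2)*sin(log(x) + pi/4 + 2) + C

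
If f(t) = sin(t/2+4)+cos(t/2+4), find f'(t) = sqrt(2)*cos(t/2 + pi/4 + 4)/2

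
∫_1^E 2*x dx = -1 + exp(2)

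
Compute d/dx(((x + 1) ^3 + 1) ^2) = 6*x^5 + 30*x^4 + 60*x^3 + 66*x^2 + 42*x + 12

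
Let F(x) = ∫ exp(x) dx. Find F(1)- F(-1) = E - exp(-1)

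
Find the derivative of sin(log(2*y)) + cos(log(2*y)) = sqrt(2)*cos(log(y) + log(2) + pi/4)/y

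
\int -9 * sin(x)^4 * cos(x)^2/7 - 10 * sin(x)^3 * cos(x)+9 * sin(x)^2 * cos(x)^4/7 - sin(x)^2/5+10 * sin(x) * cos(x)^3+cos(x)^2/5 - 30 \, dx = -30*x + 3*sin(x)^3*cos(x)^3/7 + sin(2*x)/10 - 5*cos(4*x)/8 + C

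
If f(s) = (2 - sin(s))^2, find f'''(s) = -4*sin(2*s) + 4*cos(s)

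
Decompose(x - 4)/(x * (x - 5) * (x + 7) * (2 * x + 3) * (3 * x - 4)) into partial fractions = 54/(4675*(3*x - 4)) + 8/(663*(2*x + 3)) - 1/(2100*(x + 7)) + 1/(8580*(x - 5)) - 1/(105*x)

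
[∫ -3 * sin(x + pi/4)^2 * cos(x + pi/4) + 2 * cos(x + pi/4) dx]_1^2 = -2*sin(pi/4 + 1) - sin(pi/4 + 2)^3 + 2*sin(pi/4 + 2) + sin(pi/4 + 1)^3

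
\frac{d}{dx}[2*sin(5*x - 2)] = 10*cos(5*x - 2)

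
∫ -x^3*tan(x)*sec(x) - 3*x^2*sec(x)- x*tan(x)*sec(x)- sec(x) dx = -x*(x^2 + 1)*sec(x) + C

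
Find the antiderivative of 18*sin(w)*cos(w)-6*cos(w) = (3*sin(w) - 1)^2 + C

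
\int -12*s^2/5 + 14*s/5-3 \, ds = -4*s^3/5 + 7*s^2/5 - 3*s + C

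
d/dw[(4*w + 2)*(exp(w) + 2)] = 4*w*exp(w) + 6*exp(w) + 8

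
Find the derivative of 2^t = 2^t*log(2)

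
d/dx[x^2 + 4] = 2*x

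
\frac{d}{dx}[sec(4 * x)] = 4*tan(4*x)*sec(4*x)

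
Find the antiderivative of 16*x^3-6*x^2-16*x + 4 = 4*x^4 - 2*x^3 - 8*x^2 + 4*x + C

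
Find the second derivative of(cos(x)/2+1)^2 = sin(x)^2 - cos(x) - 1/2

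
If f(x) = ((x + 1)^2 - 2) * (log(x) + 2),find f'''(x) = (2*x^2 - 2*x - 2)/x^3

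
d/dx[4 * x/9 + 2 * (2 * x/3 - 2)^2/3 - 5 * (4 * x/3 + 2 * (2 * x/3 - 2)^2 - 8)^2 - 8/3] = -1280*x^3/81 + 320*x^2/3 - 4304*x/27 - 4/3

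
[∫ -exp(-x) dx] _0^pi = -1 + exp(-pi)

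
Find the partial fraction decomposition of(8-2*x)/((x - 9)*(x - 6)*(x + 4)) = 8/(65*(x + 4)) + 2/(15*(x - 6)) - 10/(39*(x - 9))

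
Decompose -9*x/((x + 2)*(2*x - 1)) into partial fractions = -9/(5*(2*x - 1)) - 18/(5*(x + 2))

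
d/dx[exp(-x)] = -exp(-x)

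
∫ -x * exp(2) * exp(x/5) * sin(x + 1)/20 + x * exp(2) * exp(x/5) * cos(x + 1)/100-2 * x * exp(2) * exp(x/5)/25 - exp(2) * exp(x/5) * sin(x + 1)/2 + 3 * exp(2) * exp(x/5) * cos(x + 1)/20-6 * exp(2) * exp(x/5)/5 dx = (x + 10)*(cos(x + 1) - 8)*exp(x/5 + 2)/20 + C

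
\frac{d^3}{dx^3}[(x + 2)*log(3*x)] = (4 - x)/x^3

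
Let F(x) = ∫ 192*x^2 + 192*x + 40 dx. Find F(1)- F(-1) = 208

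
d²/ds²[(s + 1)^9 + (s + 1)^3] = 72*s^7 + 504*s^6 + 1512*s^5 + 2520*s^4 + 2520*s^3 + 1512*s^2 + 510*s + 78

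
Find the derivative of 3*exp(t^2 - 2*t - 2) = (6*t - 6)*exp(t^2 - 2*t - 2)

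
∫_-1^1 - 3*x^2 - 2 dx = -6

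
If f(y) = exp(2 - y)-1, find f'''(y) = -exp(2 - y)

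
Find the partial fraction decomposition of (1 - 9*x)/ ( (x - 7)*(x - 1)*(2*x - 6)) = -1/(3*(x - 1)) + 13/(8*(x - 3)) - 31/(24*(x - 7))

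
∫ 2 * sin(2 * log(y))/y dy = -cos(2*log(y)) + C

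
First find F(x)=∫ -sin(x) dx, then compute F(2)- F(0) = -1 + cos(2)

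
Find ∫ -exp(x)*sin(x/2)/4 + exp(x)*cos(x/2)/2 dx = exp(x)*cos(x/2)/2 + C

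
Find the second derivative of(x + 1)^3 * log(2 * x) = (6*x^3*log(x) + 6*x^3*log(2) + 5*x^3 + 6*x^2*log(x) + 6*x^2*log(2) + 9*x^2 + 3*x - 1)/x^2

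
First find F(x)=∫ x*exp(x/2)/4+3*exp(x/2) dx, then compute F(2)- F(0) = -5 + 6*E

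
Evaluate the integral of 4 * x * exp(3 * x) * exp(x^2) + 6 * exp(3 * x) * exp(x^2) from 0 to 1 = -2 + 2*exp(4)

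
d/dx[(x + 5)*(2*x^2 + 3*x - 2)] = 6*x^2 + 26*x + 13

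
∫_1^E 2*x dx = -1 + exp(2)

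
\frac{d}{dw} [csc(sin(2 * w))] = -2*cos(2*w)*cot(sin(2*w))*csc(sin(2*w))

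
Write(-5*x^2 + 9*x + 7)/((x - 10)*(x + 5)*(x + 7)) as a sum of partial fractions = -301/(34*(x + 7)) + 163/(30*(x + 5)) - 403/(255*(x - 10))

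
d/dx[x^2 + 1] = 2*x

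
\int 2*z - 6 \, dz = z^2 - 6*z + C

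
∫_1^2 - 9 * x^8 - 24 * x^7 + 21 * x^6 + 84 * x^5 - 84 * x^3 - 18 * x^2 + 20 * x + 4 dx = -336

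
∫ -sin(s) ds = cos(s) + C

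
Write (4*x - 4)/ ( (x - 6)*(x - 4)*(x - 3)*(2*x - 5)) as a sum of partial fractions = -16/(7*(2*x - 5)) + 8/(3*(x - 3)) - 2/(x - 4) + 10/(21*(x - 6))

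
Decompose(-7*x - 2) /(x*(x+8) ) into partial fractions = -27/(4*(x + 8)) - 1/(4*x)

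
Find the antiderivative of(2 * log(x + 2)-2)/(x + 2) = (log(x + 2) - 1)^2 + C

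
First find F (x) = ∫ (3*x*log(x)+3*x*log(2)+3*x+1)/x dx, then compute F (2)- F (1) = 10*log(2)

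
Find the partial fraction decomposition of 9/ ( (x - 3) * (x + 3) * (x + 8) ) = 9/(55*(x + 8)) - 3/(10*(x + 3)) + 3/(22*(x - 3))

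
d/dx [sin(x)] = cos(x)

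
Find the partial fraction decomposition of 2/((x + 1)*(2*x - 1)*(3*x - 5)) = 9/(28*(3*x - 5)) - 8/(21*(2*x - 1)) + 1/(12*(x + 1))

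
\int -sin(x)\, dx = cos(x) + C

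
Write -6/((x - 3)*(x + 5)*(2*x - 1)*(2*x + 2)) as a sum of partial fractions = 8/(55*(2*x - 1)) + 3/(352*(x + 5)) - 1/(16*(x + 1)) - 3/(160*(x - 3))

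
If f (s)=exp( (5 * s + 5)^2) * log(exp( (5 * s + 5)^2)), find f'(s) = 50*s*(25*s^2 + 50*s)*exp(25*s^2 + 50*s + 25) + 1300*s*exp(25*s^2 + 50*s + 25) + 50*(25*s^2 + 50*s)*exp(25*s^2 + 50*s + 25) + 1300*exp(25*s^2 + 50*s + 25)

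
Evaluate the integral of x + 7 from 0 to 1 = 15/2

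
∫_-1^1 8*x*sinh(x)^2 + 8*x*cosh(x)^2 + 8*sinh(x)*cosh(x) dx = 0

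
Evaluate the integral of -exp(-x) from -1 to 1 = -E + exp(-1)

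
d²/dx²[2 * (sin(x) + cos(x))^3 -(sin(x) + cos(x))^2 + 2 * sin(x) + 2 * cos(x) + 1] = -36*sqrt(2)*sin(x)^2*cos(x + pi/4) + 8*sin(x)*cos(x) - 32*sin(x) + 4*cos(x)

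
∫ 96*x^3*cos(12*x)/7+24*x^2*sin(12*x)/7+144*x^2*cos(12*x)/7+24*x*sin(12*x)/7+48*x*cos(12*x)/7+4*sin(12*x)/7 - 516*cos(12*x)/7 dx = (8*x^3 + 12*x^2 + 4*x - 43)*sin(12*x)/7 + C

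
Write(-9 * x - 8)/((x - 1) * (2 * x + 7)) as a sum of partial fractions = -47/(9*(2*x + 7)) - 17/(9*(x - 1))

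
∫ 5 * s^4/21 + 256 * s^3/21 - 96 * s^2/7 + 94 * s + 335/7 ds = s^5/21 + 64*s^4/21 - 32*s^3/7 + 47*s^2 + 335*s/7 + C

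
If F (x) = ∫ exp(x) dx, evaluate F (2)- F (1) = -E + exp(2)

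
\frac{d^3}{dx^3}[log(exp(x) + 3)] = (-3*exp(2*x) + 9*exp(x))/(exp(3*x) + 9*exp(2*x) + 27*exp(x) + 27)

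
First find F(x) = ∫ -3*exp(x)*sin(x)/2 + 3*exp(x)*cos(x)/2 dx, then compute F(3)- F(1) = 3*E*(exp(2)*cos(3) - cos(1))/2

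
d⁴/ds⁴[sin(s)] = sin(s)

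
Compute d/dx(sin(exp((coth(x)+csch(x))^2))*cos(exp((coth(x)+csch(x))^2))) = -2*(sinh(x) + 2/tanh(x) + 2/sinh(x))*exp(2*coth(x)*csch(x))*exp(coth(x)^2)*exp(csch(x)^2)*cos(2*exp(2*coth(x)*csch(x))*exp(coth(x)^2)*exp(csch(x)^2))/sinh(x)^2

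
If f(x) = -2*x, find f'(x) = -2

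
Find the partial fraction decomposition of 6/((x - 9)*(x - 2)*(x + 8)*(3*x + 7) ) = 81/(3757*(3*x + 7)) - 3/(1445*(x + 8)) - 3/(455*(x - 2)) + 3/(2023*(x - 9))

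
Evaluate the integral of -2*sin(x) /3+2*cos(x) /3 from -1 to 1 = 4*sin(1)/3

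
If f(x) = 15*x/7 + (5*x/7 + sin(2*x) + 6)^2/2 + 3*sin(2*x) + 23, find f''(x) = -20*x*sin(2*x)/7 + 8*(1 - cos(2*x))^2 - 36*sin(2*x) + 132*cos(2*x)/7 - 563/49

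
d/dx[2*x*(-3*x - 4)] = -12*x - 8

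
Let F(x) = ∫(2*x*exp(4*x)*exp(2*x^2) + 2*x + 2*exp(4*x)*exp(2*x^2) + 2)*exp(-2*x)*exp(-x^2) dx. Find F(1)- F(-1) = -exp(-1) - exp(-3) + E + exp(3)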